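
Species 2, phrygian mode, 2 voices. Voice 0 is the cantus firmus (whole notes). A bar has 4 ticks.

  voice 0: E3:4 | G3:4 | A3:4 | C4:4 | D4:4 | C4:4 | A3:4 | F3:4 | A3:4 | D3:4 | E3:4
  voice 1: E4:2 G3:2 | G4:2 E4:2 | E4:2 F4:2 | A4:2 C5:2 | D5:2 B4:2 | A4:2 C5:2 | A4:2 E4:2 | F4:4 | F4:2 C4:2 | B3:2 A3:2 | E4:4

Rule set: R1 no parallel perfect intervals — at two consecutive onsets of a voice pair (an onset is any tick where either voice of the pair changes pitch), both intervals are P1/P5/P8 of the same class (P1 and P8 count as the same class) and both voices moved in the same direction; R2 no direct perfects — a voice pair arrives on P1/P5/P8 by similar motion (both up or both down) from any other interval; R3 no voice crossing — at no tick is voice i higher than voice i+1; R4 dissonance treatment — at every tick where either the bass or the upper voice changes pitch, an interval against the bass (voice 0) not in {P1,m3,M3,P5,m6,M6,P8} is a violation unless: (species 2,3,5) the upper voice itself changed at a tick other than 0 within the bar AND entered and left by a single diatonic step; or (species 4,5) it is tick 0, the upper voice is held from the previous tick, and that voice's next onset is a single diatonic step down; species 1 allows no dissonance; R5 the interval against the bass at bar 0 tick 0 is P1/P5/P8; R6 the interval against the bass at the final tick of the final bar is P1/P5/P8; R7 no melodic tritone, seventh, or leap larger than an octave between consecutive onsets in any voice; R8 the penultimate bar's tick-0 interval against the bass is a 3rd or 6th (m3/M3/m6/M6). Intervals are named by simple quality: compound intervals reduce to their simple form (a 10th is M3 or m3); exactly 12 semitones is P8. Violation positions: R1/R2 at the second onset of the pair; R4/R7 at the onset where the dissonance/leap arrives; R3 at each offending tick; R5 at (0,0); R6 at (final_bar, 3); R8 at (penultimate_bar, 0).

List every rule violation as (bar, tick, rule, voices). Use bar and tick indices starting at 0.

(1, 0, R2, (0, 1))
(4, 0, R1, (0, 1))
(6, 0, R1, (0, 1))
(10, 0, R2, (0, 1))

bar 0: v0=E3 v1=E4 downbeat P8
bar 1: v0=G3 v1=G4 downbeat P8
bar 2: v0=A3 v1=E4 downbeat P5
bar 3: v0=C4 v1=A4 downbeat M6
bar 4: v0=D4 v1=D5 downbeat P8
bar 5: v0=C4 v1=A4 downbeat M6
bar 6: v0=A3 v1=A4 downbeat P8
bar 7: v0=F3 v1=F4 downbeat P8
bar 8: v0=A3 v1=F4 downbeat m6
bar 9: v0=D3 v1=B3 downbeat M6
bar 10: v0=E3 v1=E4 downbeat P8
  -> R2 @ bar 1 tick 0 v(0, 1): E3/G3 m3 -> G3/G4 P8 similar
  -> R1 @ bar 4 tick 0 v(0, 1): C4/C5 P8 -> D4/D5 P8 similar
  -> R1 @ bar 6 tick 0 v(0, 1): C4/C5 P8 -> A3/A4 P8 similar
  -> R2 @ bar 10 tick 0 v(0, 1): D3/A3 P5 -> E3/E4 P8 similar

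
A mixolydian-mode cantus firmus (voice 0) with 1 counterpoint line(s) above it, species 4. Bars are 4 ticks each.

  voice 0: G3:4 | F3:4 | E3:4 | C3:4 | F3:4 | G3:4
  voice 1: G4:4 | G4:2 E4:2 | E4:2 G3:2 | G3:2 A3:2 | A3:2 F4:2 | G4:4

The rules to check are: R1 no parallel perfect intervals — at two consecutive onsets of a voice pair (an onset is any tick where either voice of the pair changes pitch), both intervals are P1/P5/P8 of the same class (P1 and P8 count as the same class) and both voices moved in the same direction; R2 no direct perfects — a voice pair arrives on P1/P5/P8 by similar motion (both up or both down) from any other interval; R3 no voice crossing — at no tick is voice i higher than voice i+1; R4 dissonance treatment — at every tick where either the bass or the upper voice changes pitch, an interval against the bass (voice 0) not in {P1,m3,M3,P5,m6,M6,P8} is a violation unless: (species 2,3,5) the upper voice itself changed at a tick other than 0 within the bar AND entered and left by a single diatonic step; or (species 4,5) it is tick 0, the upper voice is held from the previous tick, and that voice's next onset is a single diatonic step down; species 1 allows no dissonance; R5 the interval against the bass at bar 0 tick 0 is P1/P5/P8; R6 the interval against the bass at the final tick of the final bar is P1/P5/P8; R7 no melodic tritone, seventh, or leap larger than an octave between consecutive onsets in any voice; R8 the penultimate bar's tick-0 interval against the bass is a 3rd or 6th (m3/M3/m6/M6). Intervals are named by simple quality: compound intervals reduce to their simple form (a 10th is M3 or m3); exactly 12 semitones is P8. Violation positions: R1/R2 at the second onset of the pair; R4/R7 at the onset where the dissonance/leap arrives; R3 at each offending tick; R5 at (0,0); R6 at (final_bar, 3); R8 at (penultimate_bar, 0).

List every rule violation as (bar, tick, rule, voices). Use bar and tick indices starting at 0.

bar 0: v0=G3 v1=G4 downbeat P8
bar 1: v0=F3 v1=G4 downbeat M2
bar 2: v0=E3 v1=E4 downbeat P8
bar 3: v0=C3 v1=G3 downbeat P5
bar 4: v0=F3 v1=A3 downbeat M3
bar 5: v0=G3 v1=G4 downbeat P8
  -> R4 @ bar 1 tick 0 v(0, 1): F3/G4 M2 untreated
  -> R4 @ bar 1 tick 2 v(0, 1): F3/E4 M7 untreated
  -> R1 @ bar 5 tick 0 v(0, 1): F3/F4 P8 -> G3/G4 P8 similar

(1, 0, R4, (0, 1))
(1, 2, R4, (0, 1))
(5, 0, R1, (0, 1))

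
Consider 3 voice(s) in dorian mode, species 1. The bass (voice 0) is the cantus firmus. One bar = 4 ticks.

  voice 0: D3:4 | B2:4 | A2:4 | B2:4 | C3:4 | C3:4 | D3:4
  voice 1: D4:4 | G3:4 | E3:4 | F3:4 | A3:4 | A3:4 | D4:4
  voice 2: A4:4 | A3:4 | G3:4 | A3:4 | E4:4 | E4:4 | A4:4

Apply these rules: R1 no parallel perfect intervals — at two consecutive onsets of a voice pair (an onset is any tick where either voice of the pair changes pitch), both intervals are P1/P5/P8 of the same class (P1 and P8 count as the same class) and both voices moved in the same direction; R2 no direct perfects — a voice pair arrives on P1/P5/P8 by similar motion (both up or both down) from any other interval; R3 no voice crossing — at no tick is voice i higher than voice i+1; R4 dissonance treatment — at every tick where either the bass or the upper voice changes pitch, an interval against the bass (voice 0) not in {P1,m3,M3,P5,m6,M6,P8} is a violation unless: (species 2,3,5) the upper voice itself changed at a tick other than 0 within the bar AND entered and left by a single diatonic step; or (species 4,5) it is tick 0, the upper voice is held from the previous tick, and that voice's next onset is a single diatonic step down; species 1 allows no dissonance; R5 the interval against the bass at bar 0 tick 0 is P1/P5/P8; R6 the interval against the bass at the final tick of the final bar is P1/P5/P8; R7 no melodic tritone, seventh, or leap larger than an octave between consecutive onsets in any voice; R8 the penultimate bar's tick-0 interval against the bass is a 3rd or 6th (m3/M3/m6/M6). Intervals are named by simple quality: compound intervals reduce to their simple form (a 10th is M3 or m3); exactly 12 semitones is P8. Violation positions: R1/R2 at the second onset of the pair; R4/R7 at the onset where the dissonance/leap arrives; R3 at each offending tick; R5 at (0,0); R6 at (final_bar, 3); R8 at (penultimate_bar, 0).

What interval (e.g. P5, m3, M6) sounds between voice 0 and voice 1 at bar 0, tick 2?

P8

voice 0=D3 voice 1=D4 -> P8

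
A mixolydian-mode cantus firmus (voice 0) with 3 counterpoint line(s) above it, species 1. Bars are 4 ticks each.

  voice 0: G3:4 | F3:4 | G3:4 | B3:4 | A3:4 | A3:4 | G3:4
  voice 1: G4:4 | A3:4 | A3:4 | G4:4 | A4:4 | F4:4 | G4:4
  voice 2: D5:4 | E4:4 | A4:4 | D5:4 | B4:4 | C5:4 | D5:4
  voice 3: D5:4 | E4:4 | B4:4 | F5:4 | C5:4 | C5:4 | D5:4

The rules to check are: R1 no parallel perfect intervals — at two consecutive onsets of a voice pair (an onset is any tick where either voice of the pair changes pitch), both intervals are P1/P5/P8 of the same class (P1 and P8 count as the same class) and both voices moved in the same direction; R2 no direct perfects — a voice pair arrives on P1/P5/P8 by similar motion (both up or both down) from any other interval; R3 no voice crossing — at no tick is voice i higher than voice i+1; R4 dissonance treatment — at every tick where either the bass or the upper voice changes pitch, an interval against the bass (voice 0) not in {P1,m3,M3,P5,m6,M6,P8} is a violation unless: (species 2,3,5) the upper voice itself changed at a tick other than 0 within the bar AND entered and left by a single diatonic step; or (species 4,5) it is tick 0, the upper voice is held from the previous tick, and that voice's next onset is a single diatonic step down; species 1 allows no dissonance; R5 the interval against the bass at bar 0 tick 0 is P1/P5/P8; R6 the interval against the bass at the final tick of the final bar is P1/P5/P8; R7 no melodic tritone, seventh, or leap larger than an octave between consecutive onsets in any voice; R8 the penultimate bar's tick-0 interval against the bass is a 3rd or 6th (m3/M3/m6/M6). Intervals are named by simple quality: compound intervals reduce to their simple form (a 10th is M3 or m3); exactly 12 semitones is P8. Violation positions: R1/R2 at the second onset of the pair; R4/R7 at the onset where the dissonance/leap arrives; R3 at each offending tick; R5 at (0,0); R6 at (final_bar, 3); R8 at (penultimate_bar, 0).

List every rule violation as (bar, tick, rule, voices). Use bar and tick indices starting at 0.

(1, 0, R1, (1, 2))
(1, 0, R1, (1, 3))
(1, 0, R1, (2, 3))
(1, 0, R4, (0, 2))
(1, 0, R4, (0, 3))
(1, 0, R7, (1,))
(1, 0, R7, (2,))
(1, 0, R7, (3,))
(2, 0, R4, (0, 1))
(2, 0, R4, (0, 2))
(3, 0, R2, (1, 2))
(3, 0, R4, (0, 3))
(3, 0, R7, (1,))
(3, 0, R7, (3,))
(4, 0, R4, (0, 2))
(6, 0, R1, (1, 2))
(6, 0, R1, (1, 3))
(6, 0, R1, (2, 3))

bar 0: v0=G3 v1=G4 v2=D5 v3=D5 downbeat P5
bar 1: v0=F3 v1=A3 v2=E4 v3=E4 downbeat M7
bar 2: v0=G3 v1=A3 v2=A4 v3=B4 downbeat M3
bar 3: v0=B3 v1=G4 v2=D5 v3=F5 downbeat TT
bar 4: v0=A3 v1=A4 v2=B4 v3=C5 downbeat m3
bar 5: v0=A3 v1=F4 v2=C5 v3=C5 downbeat m3
bar 6: v0=G3 v1=G4 v2=D5 v3=D5 downbeat P5
  -> R1 @ bar 1 tick 0 v(1, 2): G4/D5 P5 -> A3/E4 P5 similar
  -> R1 @ bar 1 tick 0 v(1, 3): G4/D5 P5 -> A3/E4 P5 similar
  -> R1 @ bar 1 tick 0 v(2, 3): D5/D5 P1 -> E4/E4 P1 similar
  -> R4 @ bar 1 tick 0 v(0, 2): F3/E4 M7 untreated
  -> R4 @ bar 1 tick 0 v(0, 3): F3/E4 M7 untreated
  -> R7 @ bar 1 tick 0 v(1,): G4->A3 leap 10st
  -> R7 @ bar 1 tick 0 v(2,): D5->E4 leap 10st
  -> R7 @ bar 1 tick 0 v(3,): D5->E4 leap 10st
  -> R4 @ bar 2 tick 0 v(0, 1): G3/A3 M2 untreated
  -> R4 @ bar 2 tick 0 v(0, 2): G3/A4 M2 untreated
  -> R2 @ bar 3 tick 0 v(1, 2): A3/A4 P8 -> G4/D5 P5 similar
  -> R4 @ bar 3 tick 0 v(0, 3): B3/F5 TT untreated
  -> R7 @ bar 3 tick 0 v(1,): A3->G4 leap 10st
  -> R7 @ bar 3 tick 0 v(3,): B4->F5 leap 6st
  -> R4 @ bar 4 tick 0 v(0, 2): A3/B4 M2 untreated
  -> R1 @ bar 6 tick 0 v(1, 2): F4/C5 P5 -> G4/D5 P5 similar
  -> R1 @ bar 6 tick 0 v(1, 3): F4/C5 P5 -> G4/D5 P5 similar
  -> R1 @ bar 6 tick 0 v(2, 3): C5/C5 P1 -> D5/D5 P1 similar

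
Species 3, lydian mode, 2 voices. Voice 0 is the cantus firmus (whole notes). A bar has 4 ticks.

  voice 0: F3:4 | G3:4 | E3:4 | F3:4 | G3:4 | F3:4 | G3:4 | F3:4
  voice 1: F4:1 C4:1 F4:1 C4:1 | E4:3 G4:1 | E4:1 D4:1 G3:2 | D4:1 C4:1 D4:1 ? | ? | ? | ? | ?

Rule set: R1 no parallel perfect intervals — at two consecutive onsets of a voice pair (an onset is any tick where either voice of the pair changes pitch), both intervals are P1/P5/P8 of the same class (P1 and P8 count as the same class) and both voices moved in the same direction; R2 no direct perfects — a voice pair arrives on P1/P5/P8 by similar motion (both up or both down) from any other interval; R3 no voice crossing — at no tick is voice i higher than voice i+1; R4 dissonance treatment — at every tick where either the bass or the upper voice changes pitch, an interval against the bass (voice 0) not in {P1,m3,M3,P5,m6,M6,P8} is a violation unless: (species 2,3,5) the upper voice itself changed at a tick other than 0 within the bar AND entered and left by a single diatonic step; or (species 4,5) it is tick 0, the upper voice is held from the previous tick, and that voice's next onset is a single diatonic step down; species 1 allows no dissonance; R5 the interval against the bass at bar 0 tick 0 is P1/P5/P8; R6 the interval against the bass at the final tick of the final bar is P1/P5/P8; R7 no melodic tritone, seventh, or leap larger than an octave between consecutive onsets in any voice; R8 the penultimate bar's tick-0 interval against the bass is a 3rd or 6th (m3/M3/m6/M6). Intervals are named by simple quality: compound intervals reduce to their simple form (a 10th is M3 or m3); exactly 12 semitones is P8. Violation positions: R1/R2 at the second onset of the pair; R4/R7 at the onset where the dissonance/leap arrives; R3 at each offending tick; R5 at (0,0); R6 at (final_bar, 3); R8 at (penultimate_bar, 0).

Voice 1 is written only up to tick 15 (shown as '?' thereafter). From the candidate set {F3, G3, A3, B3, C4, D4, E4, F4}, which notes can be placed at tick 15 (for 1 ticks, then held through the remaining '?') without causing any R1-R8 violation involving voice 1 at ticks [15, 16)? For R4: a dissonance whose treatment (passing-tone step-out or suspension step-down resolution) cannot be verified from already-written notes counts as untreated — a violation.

F3: legal
G3: violates R4
A3: legal
B3: violates R4
C4: legal
D4: legal
E4: violates R4
F4: legal

{A3, C4, D4, F3, F4}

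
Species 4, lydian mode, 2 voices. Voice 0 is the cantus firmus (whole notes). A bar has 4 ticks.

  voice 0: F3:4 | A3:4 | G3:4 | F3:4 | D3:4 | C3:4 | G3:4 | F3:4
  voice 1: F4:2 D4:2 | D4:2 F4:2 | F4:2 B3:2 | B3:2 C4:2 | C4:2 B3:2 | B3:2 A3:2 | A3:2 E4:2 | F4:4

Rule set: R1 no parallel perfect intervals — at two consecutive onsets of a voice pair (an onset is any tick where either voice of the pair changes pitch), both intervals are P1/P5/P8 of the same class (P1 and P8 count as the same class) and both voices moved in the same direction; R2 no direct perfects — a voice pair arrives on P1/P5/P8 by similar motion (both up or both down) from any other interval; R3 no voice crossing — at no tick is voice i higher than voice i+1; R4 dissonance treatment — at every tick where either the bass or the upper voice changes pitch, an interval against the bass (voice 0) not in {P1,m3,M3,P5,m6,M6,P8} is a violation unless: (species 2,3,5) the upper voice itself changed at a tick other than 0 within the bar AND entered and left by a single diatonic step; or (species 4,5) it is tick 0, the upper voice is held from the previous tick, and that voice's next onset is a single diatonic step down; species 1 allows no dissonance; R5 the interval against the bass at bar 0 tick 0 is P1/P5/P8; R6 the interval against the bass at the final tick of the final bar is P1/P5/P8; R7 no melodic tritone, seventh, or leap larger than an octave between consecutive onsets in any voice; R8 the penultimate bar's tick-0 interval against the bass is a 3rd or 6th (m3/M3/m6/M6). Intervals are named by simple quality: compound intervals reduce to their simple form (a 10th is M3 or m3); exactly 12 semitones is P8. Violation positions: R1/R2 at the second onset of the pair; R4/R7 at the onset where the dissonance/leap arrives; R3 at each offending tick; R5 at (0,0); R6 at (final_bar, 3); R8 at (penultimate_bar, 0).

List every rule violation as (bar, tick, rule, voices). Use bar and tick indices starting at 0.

bar 0: v0=F3 v1=F4 downbeat P8
bar 1: v0=A3 v1=D4 downbeat P4
bar 2: v0=G3 v1=F4 downbeat m7
bar 3: v0=F3 v1=B3 downbeat TT
bar 4: v0=D3 v1=C4 downbeat m7
bar 5: v0=C3 v1=B3 downbeat M7
bar 6: v0=G3 v1=A3 downbeat M2
bar 7: v0=F3 v1=F4 downbeat P8
  -> R4 @ bar 1 tick 0 v(0, 1): A3/D4 P4 untreated
  -> R4 @ bar 2 tick 0 v(0, 1): G3/F4 m7 untreated
  -> R7 @ bar 2 tick 2 v(1,): F4->B3 leap 6st
  -> R4 @ bar 3 tick 0 v(0, 1): F3/B3 TT untreated
  -> R4 @ bar 6 tick 0 v(0, 1): G3/A3 M2 untreated
  -> R8 @ bar 6 tick 0 v(0, 1): penult M2 not 3rd/6th

(1, 0, R4, (0, 1))
(2, 0, R4, (0, 1))
(2, 2, R7, (1,))
(3, 0, R4, (0, 1))
(6, 0, R4, (0, 1))
(6, 0, R8, (0, 1))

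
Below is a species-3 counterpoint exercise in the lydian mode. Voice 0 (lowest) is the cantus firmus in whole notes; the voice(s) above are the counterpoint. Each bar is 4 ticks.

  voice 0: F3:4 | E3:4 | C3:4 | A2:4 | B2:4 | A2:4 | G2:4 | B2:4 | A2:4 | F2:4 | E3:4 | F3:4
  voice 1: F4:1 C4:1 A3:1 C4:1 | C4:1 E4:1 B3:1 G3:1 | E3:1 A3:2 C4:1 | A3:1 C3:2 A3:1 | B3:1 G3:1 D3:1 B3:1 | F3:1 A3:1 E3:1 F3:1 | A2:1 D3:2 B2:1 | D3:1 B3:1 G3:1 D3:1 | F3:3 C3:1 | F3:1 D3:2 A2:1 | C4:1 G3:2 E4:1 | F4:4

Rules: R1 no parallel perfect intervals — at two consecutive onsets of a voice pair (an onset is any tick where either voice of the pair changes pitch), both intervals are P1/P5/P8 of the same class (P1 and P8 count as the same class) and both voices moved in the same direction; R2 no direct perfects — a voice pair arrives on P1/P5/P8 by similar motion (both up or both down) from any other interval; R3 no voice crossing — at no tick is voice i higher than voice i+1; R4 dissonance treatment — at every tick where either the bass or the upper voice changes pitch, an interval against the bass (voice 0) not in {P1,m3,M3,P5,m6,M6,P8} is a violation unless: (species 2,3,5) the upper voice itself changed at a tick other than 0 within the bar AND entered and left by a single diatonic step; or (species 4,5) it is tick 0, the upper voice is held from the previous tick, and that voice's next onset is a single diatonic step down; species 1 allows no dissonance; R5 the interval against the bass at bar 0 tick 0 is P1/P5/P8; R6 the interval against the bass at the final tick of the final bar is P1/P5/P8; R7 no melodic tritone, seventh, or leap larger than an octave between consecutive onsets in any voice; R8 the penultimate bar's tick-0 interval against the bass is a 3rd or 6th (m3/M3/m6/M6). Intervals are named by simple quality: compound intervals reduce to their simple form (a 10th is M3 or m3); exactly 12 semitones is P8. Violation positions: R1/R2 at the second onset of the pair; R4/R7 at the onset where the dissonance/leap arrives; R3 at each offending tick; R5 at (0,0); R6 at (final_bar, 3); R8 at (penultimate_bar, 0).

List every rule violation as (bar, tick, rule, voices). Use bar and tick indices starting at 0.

bar 0: v0=F3 v1=F4 downbeat P8
bar 1: v0=E3 v1=C4 downbeat m6
bar 2: v0=C3 v1=E3 downbeat M3
bar 3: v0=A2 v1=A3 downbeat P8
bar 4: v0=B2 v1=B3 downbeat P8
bar 5: v0=A2 v1=F3 downbeat m6
bar 6: v0=G2 v1=A2 downbeat M2
bar 7: v0=B2 v1=D3 downbeat m3
bar 8: v0=A2 v1=F3 downbeat m6
bar 9: v0=F2 v1=F3 downbeat P8
bar 10: v0=E3 v1=C4 downbeat m6
bar 11: v0=F3 v1=F4 downbeat P8
  -> R1 @ bar 3 tick 0 v(0, 1): C3/C4 P8 -> A2/A3 P8 similar
  -> R1 @ bar 4 tick 0 v(0, 1): A2/A3 P8 -> B2/B3 P8 similar
  -> R7 @ bar 5 tick 0 v(1,): B3->F3 leap 6st
  -> R4 @ bar 6 tick 0 v(0, 1): G2/A2 M2 untreated
  -> R7 @ bar 10 tick 0 v(0,): F2->E3 leap 11st
  -> R7 @ bar 10 tick 0 v(1,): A2->C4 leap 15st
  -> R1 @ bar 11 tick 0 v(0, 1): E3/E4 P8 -> F3/F4 P8 similar

(3, 0, R1, (0, 1))
(4, 0, R1, (0, 1))
(5, 0, R7, (1,))
(6, 0, R4, (0, 1))
(10, 0, R7, (0,))
(10, 0, R7, (1,))
(11, 0, R1, (0, 1))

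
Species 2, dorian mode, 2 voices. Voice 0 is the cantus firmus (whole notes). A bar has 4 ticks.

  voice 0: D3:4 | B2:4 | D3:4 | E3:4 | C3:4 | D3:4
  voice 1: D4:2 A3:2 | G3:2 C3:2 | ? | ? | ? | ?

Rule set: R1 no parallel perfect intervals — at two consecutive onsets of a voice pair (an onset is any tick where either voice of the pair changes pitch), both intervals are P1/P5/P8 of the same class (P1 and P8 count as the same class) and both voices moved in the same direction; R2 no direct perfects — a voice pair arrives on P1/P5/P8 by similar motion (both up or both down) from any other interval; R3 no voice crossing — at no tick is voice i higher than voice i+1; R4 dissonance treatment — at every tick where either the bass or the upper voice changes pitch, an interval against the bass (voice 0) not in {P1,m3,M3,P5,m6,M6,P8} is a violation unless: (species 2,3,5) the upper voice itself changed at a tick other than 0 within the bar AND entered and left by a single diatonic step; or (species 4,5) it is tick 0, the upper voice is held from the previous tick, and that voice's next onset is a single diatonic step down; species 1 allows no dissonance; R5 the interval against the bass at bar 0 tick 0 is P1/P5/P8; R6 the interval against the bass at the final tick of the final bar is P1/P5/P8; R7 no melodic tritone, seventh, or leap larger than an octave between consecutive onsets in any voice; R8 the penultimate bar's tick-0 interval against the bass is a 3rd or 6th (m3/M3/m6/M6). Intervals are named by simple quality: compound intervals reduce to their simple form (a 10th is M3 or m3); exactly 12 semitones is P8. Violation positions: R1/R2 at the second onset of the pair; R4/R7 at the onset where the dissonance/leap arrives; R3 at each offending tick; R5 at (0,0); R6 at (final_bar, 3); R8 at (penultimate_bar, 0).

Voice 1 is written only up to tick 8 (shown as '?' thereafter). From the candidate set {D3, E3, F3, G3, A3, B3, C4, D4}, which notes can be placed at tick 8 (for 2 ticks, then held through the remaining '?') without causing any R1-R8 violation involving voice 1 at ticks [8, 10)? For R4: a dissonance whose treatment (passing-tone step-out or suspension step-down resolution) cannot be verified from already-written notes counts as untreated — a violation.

D3: violates R2
E3: violates R4
F3: legal
G3: violates R4
A3: violates R2
B3: violates R7
C4: violates R4
D4: violates R2,R7

{F3}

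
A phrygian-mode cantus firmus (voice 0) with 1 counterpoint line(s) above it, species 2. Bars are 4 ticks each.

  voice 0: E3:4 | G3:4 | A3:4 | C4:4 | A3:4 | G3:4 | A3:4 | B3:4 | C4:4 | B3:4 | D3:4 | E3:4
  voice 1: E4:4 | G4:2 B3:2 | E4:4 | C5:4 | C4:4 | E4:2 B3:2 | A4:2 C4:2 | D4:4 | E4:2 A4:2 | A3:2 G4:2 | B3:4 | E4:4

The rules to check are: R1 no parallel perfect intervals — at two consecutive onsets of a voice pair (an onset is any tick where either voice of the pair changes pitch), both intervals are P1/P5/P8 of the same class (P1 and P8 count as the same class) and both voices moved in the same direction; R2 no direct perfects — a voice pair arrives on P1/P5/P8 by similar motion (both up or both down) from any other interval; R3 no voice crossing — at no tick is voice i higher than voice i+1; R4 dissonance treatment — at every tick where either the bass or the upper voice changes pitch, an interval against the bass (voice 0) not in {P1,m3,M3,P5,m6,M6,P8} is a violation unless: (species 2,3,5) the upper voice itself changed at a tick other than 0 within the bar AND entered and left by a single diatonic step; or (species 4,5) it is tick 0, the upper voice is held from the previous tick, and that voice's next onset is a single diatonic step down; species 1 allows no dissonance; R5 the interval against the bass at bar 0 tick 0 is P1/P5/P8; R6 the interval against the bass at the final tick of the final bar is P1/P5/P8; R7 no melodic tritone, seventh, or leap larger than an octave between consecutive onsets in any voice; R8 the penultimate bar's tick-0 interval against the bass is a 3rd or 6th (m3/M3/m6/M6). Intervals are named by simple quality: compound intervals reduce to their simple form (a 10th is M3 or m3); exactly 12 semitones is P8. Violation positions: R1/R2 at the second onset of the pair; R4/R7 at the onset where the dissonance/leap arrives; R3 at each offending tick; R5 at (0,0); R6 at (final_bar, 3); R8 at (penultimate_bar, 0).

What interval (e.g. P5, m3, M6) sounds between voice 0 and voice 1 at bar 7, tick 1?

voice 0=B3 voice 1=D4 -> m3

m3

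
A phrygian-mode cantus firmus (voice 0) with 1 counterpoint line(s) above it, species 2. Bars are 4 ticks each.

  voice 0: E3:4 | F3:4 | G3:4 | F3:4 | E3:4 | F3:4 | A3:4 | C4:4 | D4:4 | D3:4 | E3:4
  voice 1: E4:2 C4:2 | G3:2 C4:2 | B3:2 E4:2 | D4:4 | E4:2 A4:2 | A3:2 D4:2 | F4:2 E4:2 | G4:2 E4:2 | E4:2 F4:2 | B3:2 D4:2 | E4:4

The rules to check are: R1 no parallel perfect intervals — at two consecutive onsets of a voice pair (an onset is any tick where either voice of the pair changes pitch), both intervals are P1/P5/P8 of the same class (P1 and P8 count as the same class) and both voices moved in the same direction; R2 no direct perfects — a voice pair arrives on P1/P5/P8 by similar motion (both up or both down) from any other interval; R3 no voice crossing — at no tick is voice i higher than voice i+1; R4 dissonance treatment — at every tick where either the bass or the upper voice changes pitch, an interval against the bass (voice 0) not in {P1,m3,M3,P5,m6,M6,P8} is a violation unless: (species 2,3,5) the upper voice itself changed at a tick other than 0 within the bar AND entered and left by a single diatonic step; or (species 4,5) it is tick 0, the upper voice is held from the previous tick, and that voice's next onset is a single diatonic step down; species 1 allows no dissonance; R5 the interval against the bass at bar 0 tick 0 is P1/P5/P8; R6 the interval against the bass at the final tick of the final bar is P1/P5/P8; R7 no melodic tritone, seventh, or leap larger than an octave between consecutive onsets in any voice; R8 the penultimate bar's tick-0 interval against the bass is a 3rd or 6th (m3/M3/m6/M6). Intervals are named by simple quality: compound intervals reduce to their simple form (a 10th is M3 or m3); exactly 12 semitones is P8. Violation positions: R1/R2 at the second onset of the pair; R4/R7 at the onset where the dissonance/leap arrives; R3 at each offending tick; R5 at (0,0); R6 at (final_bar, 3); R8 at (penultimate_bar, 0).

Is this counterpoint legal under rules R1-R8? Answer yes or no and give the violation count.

No (6 violations)

bar 0: v0=E3 v1=E4 (P8)
bar 1: v0=F3 v1=G3 (M2)
bar 2: v0=G3 v1=B3 (M3)
bar 3: v0=F3 v1=D4 (M6)
bar 4: v0=E3 v1=E4 (P8)
bar 5: v0=F3 v1=A3 (M3)
bar 6: v0=A3 v1=F4 (m6)
bar 7: v0=C4 v1=G4 (P5)
bar 8: v0=D4 v1=E4 (M2)
bar 9: v0=D3 v1=B3 (M6)
bar 10: v0=E3 v1=E4 (P8)
  R4 @ bar1.0: F3/G3 M2 untreated
  R4 @ bar4.2: E3/A4 P4 untreated
  R1 @ bar7.0: A3/E4 P5 -> C4/G4 P5 similar
  R4 @ bar8.0: D4/E4 M2 untreated
  R7 @ bar9.0: F4->B3 leap 6st
  R1 @ bar10.0: D3/D4 P8 -> E3/E4 P8 similar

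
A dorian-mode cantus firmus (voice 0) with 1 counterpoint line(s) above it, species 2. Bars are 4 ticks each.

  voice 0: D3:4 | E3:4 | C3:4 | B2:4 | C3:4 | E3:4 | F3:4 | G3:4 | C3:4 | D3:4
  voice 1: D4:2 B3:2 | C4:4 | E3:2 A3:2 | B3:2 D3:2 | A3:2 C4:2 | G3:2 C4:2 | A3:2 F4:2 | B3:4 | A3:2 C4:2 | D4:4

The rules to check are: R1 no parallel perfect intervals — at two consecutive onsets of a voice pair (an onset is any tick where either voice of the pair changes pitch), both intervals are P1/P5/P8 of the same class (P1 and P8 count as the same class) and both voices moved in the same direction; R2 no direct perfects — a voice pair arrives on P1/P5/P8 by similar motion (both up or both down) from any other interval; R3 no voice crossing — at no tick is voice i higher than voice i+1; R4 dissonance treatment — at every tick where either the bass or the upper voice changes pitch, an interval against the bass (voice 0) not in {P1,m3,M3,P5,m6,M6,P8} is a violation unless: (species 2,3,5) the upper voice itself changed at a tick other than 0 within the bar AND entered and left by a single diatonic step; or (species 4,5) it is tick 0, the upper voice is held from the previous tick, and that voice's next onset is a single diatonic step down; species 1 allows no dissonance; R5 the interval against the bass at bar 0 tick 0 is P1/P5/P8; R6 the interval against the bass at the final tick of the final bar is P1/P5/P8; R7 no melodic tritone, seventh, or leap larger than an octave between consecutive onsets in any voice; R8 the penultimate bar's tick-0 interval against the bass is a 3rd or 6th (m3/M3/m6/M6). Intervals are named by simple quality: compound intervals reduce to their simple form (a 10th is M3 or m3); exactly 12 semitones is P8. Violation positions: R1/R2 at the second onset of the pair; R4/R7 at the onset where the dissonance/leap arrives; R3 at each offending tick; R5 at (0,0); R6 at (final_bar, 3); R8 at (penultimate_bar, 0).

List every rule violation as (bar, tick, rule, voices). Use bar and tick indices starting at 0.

(7, 0, R7, (1,))
(9, 0, R1, (0, 1))

bar 0: v0=D3 v1=D4 downbeat P8
bar 1: v0=E3 v1=C4 downbeat m6
bar 2: v0=C3 v1=E3 downbeat M3
bar 3: v0=B2 v1=B3 downbeat P8
bar 4: v0=C3 v1=A3 downbeat M6
bar 5: v0=E3 v1=G3 downbeat m3
bar 6: v0=F3 v1=A3 downbeat M3
bar 7: v0=G3 v1=B3 downbeat M3
bar 8: v0=C3 v1=A3 downbeat M6
bar 9: v0=D3 v1=D4 downbeat P8
  -> R7 @ bar 7 tick 0 v(1,): F4->B3 leap 6st
  -> R1 @ bar 9 tick 0 v(0, 1): C3/C4 P8 -> D3/D4 P8 similar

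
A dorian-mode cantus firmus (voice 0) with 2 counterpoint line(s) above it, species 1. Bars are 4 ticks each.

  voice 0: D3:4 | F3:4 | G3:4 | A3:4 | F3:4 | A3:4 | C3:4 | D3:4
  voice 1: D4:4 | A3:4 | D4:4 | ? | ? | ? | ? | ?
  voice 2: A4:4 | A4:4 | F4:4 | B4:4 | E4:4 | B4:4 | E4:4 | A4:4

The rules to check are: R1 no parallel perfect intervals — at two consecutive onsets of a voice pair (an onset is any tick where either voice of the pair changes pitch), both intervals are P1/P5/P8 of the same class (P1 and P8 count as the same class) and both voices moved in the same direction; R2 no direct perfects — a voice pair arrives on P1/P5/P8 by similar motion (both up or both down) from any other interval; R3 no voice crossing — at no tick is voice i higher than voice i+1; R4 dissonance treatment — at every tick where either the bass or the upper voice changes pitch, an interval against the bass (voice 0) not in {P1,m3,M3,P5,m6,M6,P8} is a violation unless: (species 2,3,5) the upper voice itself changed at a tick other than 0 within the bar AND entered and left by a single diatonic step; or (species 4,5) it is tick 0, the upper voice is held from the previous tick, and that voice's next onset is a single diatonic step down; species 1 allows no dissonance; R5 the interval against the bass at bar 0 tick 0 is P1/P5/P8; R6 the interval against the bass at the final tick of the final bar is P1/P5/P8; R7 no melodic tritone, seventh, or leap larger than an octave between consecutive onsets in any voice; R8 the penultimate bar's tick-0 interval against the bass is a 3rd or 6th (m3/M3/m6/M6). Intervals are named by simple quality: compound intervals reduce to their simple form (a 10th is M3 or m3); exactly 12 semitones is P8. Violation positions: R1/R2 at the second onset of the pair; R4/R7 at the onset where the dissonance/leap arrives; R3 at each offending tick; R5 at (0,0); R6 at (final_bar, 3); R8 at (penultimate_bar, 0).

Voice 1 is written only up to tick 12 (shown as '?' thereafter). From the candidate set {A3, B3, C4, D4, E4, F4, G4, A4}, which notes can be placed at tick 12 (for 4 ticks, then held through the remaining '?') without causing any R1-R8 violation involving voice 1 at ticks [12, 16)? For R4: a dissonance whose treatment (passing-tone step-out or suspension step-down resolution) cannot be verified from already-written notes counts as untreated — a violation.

{A3, C4, F4}

A3: legal
B3: violates R4
C4: legal
D4: violates R4
E4: violates R1,R2
F4: legal
G4: violates R4
A4: violates R2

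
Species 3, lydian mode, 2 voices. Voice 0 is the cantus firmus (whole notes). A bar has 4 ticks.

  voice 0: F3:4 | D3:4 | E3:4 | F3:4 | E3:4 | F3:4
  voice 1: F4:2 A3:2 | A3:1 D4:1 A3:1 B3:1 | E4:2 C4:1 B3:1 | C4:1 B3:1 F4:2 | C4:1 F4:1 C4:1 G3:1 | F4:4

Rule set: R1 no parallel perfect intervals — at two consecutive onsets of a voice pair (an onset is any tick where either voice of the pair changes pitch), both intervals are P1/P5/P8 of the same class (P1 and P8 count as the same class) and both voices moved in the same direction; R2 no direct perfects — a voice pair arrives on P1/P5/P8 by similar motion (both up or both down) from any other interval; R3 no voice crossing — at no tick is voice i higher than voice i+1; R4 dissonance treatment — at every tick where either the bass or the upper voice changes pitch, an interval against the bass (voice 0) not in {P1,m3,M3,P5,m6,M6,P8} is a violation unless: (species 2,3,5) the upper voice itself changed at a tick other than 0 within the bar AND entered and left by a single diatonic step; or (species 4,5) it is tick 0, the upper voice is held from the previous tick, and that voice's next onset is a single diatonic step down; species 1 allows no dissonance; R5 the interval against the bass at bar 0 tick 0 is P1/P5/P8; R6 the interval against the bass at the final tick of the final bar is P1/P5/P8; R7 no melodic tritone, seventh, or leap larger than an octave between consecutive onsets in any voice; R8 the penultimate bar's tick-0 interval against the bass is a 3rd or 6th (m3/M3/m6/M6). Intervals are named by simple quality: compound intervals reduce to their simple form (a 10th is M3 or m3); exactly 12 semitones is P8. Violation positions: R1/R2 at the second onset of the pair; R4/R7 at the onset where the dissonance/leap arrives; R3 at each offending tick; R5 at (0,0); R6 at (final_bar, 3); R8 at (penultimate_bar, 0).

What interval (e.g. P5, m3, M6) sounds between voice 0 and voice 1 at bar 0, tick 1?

voice 0=F3 voice 1=F4 -> P8

P8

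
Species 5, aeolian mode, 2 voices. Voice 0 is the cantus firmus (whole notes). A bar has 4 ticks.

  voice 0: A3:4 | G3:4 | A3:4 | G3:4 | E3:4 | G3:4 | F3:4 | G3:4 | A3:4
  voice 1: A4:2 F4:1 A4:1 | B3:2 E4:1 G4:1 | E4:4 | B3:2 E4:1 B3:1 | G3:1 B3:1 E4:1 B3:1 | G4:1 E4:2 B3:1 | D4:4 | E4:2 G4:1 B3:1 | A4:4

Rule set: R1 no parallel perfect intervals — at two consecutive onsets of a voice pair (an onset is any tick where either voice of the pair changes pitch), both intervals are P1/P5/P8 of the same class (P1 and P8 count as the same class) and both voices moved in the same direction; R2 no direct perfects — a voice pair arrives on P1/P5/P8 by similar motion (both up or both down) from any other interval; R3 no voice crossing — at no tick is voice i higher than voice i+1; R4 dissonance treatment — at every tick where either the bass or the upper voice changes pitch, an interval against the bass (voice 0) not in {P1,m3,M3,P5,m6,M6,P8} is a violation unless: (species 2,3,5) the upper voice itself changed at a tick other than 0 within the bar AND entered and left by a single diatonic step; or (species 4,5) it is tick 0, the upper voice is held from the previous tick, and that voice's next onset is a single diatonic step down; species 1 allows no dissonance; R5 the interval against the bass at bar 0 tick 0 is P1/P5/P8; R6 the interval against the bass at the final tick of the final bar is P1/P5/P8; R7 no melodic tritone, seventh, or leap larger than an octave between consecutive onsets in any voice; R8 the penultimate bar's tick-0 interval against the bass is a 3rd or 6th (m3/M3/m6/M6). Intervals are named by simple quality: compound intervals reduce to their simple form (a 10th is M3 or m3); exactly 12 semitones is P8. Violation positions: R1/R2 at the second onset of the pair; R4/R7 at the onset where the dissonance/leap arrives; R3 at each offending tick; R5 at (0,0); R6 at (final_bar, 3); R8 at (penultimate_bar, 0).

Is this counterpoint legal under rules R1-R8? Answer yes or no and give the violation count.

No (4 violations)

bar 0: v0=A3 v1=A4 (P8)
bar 1: v0=G3 v1=B3 (M3)
bar 2: v0=A3 v1=E4 (P5)
bar 3: v0=G3 v1=B3 (M3)
bar 4: v0=E3 v1=G3 (m3)
bar 5: v0=G3 v1=G4 (P8)
bar 6: v0=F3 v1=D4 (M6)
bar 7: v0=G3 v1=E4 (M6)
bar 8: v0=A3 v1=A4 (P8)
  R7 @ bar1.0: A4->B3 leap 10st
  R2 @ bar5.0: E3/B3 P5 -> G3/G4 P8 similar
  R2 @ bar8.0: G3/B3 M3 -> A3/A4 P8 similar
  R7 @ bar8.0: B3->A4 leap 10st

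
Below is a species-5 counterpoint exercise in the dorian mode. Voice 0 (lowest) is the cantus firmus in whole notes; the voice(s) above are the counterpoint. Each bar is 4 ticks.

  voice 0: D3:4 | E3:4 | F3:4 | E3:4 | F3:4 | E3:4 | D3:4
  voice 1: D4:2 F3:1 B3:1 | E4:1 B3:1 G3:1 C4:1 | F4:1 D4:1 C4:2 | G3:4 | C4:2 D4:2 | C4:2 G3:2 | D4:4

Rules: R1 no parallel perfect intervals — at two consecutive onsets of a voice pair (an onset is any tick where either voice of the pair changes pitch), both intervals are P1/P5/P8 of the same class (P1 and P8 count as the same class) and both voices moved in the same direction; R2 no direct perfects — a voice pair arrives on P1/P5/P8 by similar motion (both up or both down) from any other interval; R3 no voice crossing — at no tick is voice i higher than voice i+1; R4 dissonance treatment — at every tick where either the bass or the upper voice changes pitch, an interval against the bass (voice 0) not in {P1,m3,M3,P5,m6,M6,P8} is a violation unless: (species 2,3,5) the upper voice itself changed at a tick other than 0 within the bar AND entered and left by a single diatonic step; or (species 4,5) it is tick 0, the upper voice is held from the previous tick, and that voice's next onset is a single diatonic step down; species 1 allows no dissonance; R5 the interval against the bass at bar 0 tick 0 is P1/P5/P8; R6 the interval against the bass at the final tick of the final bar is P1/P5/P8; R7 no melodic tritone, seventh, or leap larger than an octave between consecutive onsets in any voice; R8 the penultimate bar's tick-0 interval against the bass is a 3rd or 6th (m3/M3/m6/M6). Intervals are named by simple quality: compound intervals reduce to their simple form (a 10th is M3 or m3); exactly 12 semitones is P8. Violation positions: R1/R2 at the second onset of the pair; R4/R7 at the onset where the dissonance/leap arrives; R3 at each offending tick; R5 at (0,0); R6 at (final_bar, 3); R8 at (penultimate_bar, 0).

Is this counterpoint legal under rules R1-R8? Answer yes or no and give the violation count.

No (4 violations)

bar 0: v0=D3 v1=D4 (P8)
bar 1: v0=E3 v1=E4 (P8)
bar 2: v0=F3 v1=F4 (P8)
bar 3: v0=E3 v1=G3 (m3)
bar 4: v0=F3 v1=C4 (P5)
bar 5: v0=E3 v1=C4 (m6)
bar 6: v0=D3 v1=D4 (P8)
  R7 @ bar0.3: F3->B3 leap 6st
  R2 @ bar1.0: D3/B3 M6 -> E3/E4 P8 similar
  R2 @ bar2.0: E3/C4 m6 -> F3/F4 P8 similar
  R2 @ bar4.0: E3/G3 m3 -> F3/C4 P5 similar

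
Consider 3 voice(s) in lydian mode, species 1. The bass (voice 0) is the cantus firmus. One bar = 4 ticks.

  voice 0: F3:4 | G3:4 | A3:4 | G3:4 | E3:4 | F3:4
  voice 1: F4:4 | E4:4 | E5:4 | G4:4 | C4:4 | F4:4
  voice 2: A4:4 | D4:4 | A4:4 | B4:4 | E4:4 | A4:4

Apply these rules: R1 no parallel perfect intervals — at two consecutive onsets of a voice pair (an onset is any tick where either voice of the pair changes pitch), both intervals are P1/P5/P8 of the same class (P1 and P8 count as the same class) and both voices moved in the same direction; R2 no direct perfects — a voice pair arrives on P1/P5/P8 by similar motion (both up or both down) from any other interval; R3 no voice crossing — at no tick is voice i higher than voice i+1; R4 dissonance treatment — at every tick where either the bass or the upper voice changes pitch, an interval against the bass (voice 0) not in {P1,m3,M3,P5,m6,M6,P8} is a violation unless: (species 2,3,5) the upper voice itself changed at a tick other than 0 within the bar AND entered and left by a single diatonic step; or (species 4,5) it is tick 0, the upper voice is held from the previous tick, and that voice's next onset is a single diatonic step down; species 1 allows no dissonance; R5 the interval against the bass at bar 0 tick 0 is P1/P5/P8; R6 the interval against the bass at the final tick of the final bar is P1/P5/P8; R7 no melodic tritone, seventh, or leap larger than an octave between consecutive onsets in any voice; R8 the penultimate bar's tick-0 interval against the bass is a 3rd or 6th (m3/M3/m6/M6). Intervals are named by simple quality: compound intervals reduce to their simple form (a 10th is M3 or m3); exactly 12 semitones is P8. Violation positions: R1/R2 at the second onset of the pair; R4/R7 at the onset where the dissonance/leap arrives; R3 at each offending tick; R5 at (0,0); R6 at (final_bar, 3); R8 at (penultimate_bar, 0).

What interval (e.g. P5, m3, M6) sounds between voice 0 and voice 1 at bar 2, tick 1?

P5

voice 0=A3 voice 1=E5 -> P5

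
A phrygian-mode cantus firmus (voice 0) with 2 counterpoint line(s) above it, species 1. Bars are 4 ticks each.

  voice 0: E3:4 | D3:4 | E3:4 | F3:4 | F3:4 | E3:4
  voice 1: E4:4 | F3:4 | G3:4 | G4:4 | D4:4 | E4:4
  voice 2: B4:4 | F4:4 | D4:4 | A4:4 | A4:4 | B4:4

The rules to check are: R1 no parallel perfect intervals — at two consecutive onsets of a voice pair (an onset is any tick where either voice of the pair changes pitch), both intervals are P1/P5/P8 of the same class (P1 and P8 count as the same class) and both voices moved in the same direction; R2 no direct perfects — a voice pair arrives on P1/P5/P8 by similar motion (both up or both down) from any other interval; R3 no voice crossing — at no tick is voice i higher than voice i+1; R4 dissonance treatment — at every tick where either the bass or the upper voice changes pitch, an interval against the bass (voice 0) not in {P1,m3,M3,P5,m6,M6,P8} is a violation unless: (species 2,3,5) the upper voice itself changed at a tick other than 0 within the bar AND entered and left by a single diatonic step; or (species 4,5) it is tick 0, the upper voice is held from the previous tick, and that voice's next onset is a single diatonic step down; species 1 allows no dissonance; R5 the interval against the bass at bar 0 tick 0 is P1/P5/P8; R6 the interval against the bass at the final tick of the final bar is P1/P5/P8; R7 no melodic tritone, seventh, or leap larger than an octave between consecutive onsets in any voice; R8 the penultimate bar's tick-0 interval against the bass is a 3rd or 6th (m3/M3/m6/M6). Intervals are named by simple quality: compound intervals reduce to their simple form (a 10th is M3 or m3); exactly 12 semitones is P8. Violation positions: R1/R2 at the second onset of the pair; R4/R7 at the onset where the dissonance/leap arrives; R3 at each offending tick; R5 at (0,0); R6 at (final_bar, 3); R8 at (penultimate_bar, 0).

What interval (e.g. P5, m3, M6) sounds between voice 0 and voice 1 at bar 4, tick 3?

M6

voice 0=F3 voice 1=D4 -> M6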